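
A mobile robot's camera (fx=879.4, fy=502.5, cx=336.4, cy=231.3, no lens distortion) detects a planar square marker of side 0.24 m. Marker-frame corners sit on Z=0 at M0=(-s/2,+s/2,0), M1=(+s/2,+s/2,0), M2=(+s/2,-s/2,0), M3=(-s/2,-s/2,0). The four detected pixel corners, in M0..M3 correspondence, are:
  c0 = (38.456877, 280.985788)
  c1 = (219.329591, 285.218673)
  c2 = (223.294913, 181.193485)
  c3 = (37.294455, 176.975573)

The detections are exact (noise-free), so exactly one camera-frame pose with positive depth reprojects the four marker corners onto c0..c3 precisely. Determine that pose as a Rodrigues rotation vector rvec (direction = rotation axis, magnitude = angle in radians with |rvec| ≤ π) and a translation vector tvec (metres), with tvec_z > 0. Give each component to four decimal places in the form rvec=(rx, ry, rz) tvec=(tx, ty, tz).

Intrinsics K: fx=879.4, fy=502.5, cx=336.4, cy=231.3
Marker side s = 0.24 m; corners in marker frame (Z=0):
  M0 = (-0.1200, +0.1200, 0)
  M1 = (+0.1200, +0.1200, 0)
  M2 = (+0.1200, -0.1200, 0)
  M3 = (-0.1200, -0.1200, 0)
Detected image corners:
  c0 = (38.456877, 280.985788) px
  c1 = (219.329591, 285.218673) px
  c2 = (223.294913, 181.193485) px
  c3 = (37.294455, 176.975573) px
Planar DLT: solve 8×8 A·h = b for H (H[2,2]=1):
  H  [+763.47917 +9.25651 +129.52551]
  H  [+16.37465 +460.31404 +231.81870]
  H  [-0.00533 +0.11643 +1.00000]
B = K⁻¹H; ‖b₁‖=0.870942, ‖b₂‖=0.870942; λ = 2/(‖b₁‖+‖b₂‖) = 1.148182, sign → tz>0 ⇒ λ=+1.148182
r₁ = λ·B[:,0] = (+0.99917,+0.04023,-0.00612); r₂ = λ·B[:,1] = (-0.03905,+0.99025,+0.13369)
r₃ = r₁×r₂ = (+0.01144,-0.13334,+0.99100); SVD([r₁ r₂ r₃]) → R = UVᵀ:
  R  [+0.99917 -0.03905 +0.01144]
  R  [+0.04023 +0.99025 -0.13334]
  R  [-0.00612 +0.13369 +0.99100]
t = (-0.27010, +0.00119, +1.14818) m
tr R = 2.980430; θ = arccos((tr R − 1)/2) = 0.140006 rad = 8.022°
axis k = ((R−Rᵀ)₃₂, (R−Rᵀ)₁₃, (R−Rᵀ)₂₁) / (2 sinθ) = (+0.956735, +0.062907, +0.284078)
rvec = θ·k = (+0.133949, +0.008807, +0.039773)

rvec=(0.1339, 0.0088, 0.0398) tvec=(-0.2701, 0.0012, 1.1482)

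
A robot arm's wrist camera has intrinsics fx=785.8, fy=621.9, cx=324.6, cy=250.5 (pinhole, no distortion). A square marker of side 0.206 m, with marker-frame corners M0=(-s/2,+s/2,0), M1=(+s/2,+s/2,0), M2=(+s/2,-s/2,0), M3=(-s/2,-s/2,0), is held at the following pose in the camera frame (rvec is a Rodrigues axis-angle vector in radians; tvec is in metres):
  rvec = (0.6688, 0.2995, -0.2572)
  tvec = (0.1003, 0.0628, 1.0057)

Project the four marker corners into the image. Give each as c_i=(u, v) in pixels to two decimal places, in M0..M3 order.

c0=(352.20, 337.97) c1=(499.97, 327.08) c2=(464.29, 230.59) c3=(301.60, 249.89)

Intrinsics K: fx=785.8, fy=621.9, cx=324.6, cy=250.5
Marker side s = 0.206 m; corners in marker frame (Z=0):
  M0 = (-0.1030, +0.1030, 0)
  M1 = (+0.1030, +0.1030, 0)
  M2 = (+0.1030, -0.1030, 0)
  M3 = (-0.1030, -0.1030, 0)
rvec = (0.6688, 0.2995, -0.2572), |rvec| = θ = 0.77662 rad = 44.497°
Rodrigues: sinθ=0.70088, 1−cosθ=0.28672; R = I + sinθ·[k]× + (1−cosθ)·[k]×²:
    [+0.92591 +0.32733 +0.18852]
    [-0.13689 +0.75592 -0.64019]
    [-0.35206 +0.56695 +0.74473]
t = (0.1003, 0.0628, 1.0057) m
M0: Pc = R·M0+t = (+0.03865, +0.15476, +1.10036); u = 785.8·(+0.03865)/1.10036 + 324.6 = 352.1985, v = 621.9·(+0.15476)/1.10036 + 250.5 = 337.9674
M1: Pc = R·M1+t = (+0.22938, +0.12656, +1.02783); u = 785.8·(+0.22938)/1.02783 + 324.6 = 499.9690, v = 621.9·(+0.12656)/1.02783 + 250.5 = 327.0763
M2: Pc = R·M2+t = (+0.16195, -0.02916, +0.91104); u = 785.8·(+0.16195)/0.91104 + 324.6 = 464.2897, v = 621.9·(-0.02916)/0.91104 + 250.5 = 230.5944
M3: Pc = R·M3+t = (-0.02878, -0.00096, +0.98357); u = 785.8·(-0.02878)/0.98357 + 324.6 = 301.6034, v = 621.9·(-0.00096)/0.98357 + 250.5 = 249.8930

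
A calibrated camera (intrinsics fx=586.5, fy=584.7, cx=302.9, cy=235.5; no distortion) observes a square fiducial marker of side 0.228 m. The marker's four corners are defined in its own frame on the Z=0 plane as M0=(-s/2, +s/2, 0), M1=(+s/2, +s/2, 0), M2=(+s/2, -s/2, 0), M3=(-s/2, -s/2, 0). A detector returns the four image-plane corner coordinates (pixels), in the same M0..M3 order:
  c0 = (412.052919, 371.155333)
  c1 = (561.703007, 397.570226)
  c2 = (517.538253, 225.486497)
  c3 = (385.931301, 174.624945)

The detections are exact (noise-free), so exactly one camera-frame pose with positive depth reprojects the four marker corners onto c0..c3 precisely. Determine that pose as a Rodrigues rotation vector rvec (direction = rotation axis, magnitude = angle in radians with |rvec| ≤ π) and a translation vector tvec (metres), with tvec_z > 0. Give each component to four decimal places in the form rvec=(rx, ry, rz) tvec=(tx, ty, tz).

rvec=(-0.5169, -0.5770, 0.1155) tvec=(0.1938, 0.0575, 0.6655)

Intrinsics K: fx=586.5, fy=584.7, cx=302.9, cy=235.5
Marker side s = 0.228 m; corners in marker frame (Z=0):
  M0 = (-0.1140, +0.1140, 0)
  M1 = (+0.1140, +0.1140, 0)
  M2 = (+0.1140, -0.1140, 0)
  M3 = (-0.1140, -0.1140, 0)
Detected image corners:
  c0 = (412.052919, 371.155333) px
  c1 = (561.703007, 397.570226) px
  c2 = (517.538253, 225.486497) px
  c3 = (385.931301, 174.624945) px
Planar DLT: solve 8×8 A·h = b for H (H[2,2]=1):
  H  [+959.96412 -193.22883 +473.72849]
  H  [+389.80478 +585.49346 +285.98512]
  H  [+0.73842 -0.74727 +1.00000]
B = K⁻¹H; ‖b₁‖=1.502554, ‖b₂‖=1.502554; λ = 2/(‖b₁‖+‖b₂‖) = 0.665534, sign → tz>0 ⇒ λ=+0.665534
r₁ = λ·B[:,0] = (+0.83552,+0.24576,+0.49144); r₂ = λ·B[:,1] = (+0.03758,+0.86675,-0.49733)
r₃ = r₁×r₂ = (-0.54818,+0.43400,+0.71495); SVD([r₁ r₂ r₃]) → R = UVᵀ:
  R  [+0.83552 +0.03758 -0.54818]
  R  [+0.24576 +0.86675 +0.43400]
  R  [+0.49144 -0.49733 +0.71495]
t = (+0.19385, +0.05746, +0.66553) m
tr R = 2.417211; θ = arccos((tr R − 1)/2) = 0.783276 rad = 44.878°
axis k = ((R−Rᵀ)₃₂, (R−Rᵀ)₁₃, (R−Rᵀ)₂₁) / (2 sinθ) = (-0.659950, -0.736685, +0.147516)
rvec = θ·k = (-0.516923, -0.577028, +0.115546)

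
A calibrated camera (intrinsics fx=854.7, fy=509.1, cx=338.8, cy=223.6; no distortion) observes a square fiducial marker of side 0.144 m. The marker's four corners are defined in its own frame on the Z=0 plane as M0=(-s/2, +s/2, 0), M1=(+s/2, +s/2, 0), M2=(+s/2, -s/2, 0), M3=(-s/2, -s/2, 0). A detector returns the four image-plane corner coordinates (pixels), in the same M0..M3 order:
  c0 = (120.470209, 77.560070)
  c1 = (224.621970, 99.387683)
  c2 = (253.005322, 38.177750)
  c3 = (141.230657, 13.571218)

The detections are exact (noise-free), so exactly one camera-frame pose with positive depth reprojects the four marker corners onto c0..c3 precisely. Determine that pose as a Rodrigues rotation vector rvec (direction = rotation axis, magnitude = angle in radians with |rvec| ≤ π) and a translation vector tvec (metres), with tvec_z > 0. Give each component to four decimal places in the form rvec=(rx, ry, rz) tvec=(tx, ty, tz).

Intrinsics K: fx=854.7, fy=509.1, cx=338.8, cy=223.6
Marker side s = 0.144 m; corners in marker frame (Z=0):
  M0 = (-0.0720, +0.0720, 0)
  M1 = (+0.0720, +0.0720, 0)
  M2 = (+0.0720, -0.0720, 0)
  M3 = (-0.0720, -0.0720, 0)
Detected image corners:
  c0 = (120.470209, 77.560070) px
  c1 = (224.621970, 99.387683) px
  c2 = (253.005322, 38.177750) px
  c3 = (141.230657, 13.571218) px
Planar DLT: solve 8×8 A·h = b for H (H[2,2]=1):
  H  [+770.30816 -75.32864 +184.82796]
  H  [+167.53624 +464.18789 +58.43640]
  H  [+0.11658 +0.51686 +1.00000]
B = K⁻¹H; ‖b₁‖=0.906595, ‖b₂‖=0.906595; λ = 2/(‖b₁‖+‖b₂‖) = 1.103028, sign → tz>0 ⇒ λ=+1.103028
r₁ = λ·B[:,0] = (+0.94314,+0.30651,+0.12860); r₂ = λ·B[:,1] = (-0.32320,+0.75533,+0.57011)
r₃ = r₁×r₂ = (+0.07761,-0.57926,+0.81144); SVD([r₁ r₂ r₃]) → R = UVᵀ:
  R  [+0.94314 -0.32320 +0.07761]
  R  [+0.30651 +0.75533 -0.57926]
  R  [+0.12860 +0.57011 +0.81144]
t = (-0.19871, -0.35785, +1.10303) m
tr R = 2.509910; θ = arccos((tr R − 1)/2) = 0.715211 rad = 40.979°
axis k = ((R−Rᵀ)₃₂, (R−Rᵀ)₁₃, (R−Rᵀ)₂₁) / (2 sinθ) = (+0.876337, -0.038875, +0.480126)
rvec = θ·k = (+0.626766, -0.027804, +0.343392)

rvec=(0.6268, -0.0278, 0.3434) tvec=(-0.1987, -0.3578, 1.1030)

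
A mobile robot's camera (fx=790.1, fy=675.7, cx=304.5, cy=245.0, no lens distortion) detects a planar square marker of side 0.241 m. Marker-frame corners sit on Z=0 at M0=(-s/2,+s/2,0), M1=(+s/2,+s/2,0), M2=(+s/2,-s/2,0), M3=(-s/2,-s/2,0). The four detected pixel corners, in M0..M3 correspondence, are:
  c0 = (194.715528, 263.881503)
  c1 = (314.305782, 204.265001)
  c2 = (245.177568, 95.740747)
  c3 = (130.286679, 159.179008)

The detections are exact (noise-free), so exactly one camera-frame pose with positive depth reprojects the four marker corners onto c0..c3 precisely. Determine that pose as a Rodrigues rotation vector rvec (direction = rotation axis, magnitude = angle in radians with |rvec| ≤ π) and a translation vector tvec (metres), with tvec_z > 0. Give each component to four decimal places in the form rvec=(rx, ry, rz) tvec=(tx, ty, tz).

Intrinsics K: fx=790.1, fy=675.7, cx=304.5, cy=245.0
Marker side s = 0.241 m; corners in marker frame (Z=0):
  M0 = (-0.1205, +0.1205, 0)
  M1 = (+0.1205, +0.1205, 0)
  M2 = (+0.1205, -0.1205, 0)
  M3 = (-0.1205, -0.1205, 0)
Detected image corners:
  c0 = (194.715528, 263.881503) px
  c1 = (314.305782, 204.265001) px
  c2 = (245.177568, 95.740747) px
  c3 = (130.286679, 159.179008) px
Planar DLT: solve 8×8 A·h = b for H (H[2,2]=1):
  H  [+445.67635 +263.29352 +219.57328]
  H  [-288.65322 +431.10200 +181.05486]
  H  [-0.18418 -0.06141 +1.00000]
B = K⁻¹H; ‖b₁‖=0.753073, ‖b₂‖=0.753072; λ = 2/(‖b₁‖+‖b₂‖) = 1.327893, sign → tz>0 ⇒ λ=+1.327893
r₁ = λ·B[:,0] = (+0.84329,-0.47858,-0.24458); r₂ = λ·B[:,1] = (+0.47394,+0.87677,-0.08155)
r₃ = r₁×r₂ = (+0.25347,-0.04714,+0.96619); SVD([r₁ r₂ r₃]) → R = UVᵀ:
  R  [+0.84329 +0.47394 +0.25347]
  R  [-0.47858 +0.87677 -0.04714]
  R  [-0.24458 -0.08155 +0.96619]
t = (-0.14273, -0.12567, +1.32789) m
tr R = 2.686261; θ = arccos((tr R − 1)/2) = 0.567718 rad = 32.528°
axis k = ((R−Rᵀ)₃₂, (R−Rᵀ)₁₃, (R−Rᵀ)₂₁) / (2 sinθ) = (-0.031991, +0.463114, -0.885721)
rvec = θ·k = (-0.018162, +0.262918, -0.502840)

rvec=(-0.0182, 0.2629, -0.5028) tvec=(-0.1427, -0.1257, 1.3279)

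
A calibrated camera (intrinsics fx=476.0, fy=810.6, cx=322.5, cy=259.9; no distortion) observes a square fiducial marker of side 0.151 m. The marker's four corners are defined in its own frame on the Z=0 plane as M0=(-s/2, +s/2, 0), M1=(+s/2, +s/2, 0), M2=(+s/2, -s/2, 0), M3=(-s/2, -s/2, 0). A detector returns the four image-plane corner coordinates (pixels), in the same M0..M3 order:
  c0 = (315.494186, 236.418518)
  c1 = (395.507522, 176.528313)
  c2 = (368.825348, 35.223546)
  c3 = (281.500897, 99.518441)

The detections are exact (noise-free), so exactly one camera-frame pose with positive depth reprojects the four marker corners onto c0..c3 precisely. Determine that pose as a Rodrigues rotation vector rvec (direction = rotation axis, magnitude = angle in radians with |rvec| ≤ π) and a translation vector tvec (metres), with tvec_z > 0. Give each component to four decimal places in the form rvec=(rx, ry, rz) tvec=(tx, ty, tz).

rvec=(0.4456, -0.1271, -0.4002) tvec=(0.0307, -0.1165, 0.7860)

Intrinsics K: fx=476.0, fy=810.6, cx=322.5, cy=259.9
Marker side s = 0.151 m; corners in marker frame (Z=0):
  M0 = (-0.0755, +0.0755, 0)
  M1 = (+0.0755, +0.0755, 0)
  M2 = (+0.0755, -0.0755, 0)
  M3 = (-0.0755, -0.0755, 0)
Detected image corners:
  c0 = (315.494186, 236.418518) px
  c1 = (395.507522, 176.528313) px
  c2 = (368.825348, 35.223546) px
  c3 = (281.500897, 99.518441) px
Planar DLT: solve 8×8 A·h = b for H (H[2,2]=1):
  H  [+567.30790 +392.61781 +341.10950]
  H  [-404.85969 +998.41187 +139.78322]
  H  [+0.04184 +0.56351 +1.00000]
B = K⁻¹H; ‖b₁‖=1.272189, ‖b₂‖=1.272189; λ = 2/(‖b₁‖+‖b₂‖) = 0.786047, sign → tz>0 ⇒ λ=+0.786047
r₁ = λ·B[:,0] = (+0.91455,-0.40314,+0.03289); r₂ = λ·B[:,1] = (+0.34825,+0.82615,+0.44295)
r₃ = r₁×r₂ = (-0.20574,-0.39364,+0.89594); SVD([r₁ r₂ r₃]) → R = UVᵀ:
  R  [+0.91455 +0.34825 -0.20574]
  R  [-0.40314 +0.82615 -0.39364]
  R  [+0.03289 +0.44295 +0.89594]
t = (+0.03073, -0.11648, +0.78605) m
tr R = 2.636639; θ = arccos((tr R − 1)/2) = 0.612316 rad = 35.083°
axis k = ((R−Rᵀ)₃₂, (R−Rᵀ)₁₃, (R−Rᵀ)₂₁) / (2 sinθ) = (+0.727772, -0.207588, -0.653648)
rvec = θ·k = (+0.445626, -0.127110, -0.400239)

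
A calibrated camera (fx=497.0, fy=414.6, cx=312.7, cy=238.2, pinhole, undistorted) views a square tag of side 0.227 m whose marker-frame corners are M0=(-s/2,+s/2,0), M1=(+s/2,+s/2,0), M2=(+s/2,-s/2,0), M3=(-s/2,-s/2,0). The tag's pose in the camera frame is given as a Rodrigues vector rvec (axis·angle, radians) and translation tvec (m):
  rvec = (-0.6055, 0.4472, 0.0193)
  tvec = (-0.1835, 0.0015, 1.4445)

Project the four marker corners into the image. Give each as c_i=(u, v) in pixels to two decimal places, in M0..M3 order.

Intrinsics K: fx=497.0, fy=414.6, cx=312.7, cy=238.2
Marker side s = 0.227 m; corners in marker frame (Z=0):
  M0 = (-0.1135, +0.1135, 0)
  M1 = (+0.1135, +0.1135, 0)
  M2 = (+0.1135, -0.1135, 0)
  M3 = (-0.1135, -0.1135, 0)
rvec = (-0.6055, 0.4472, 0.0193), |rvec| = θ = 0.75299 rad = 43.143°
Rodrigues: sinθ=0.68382, 1−cosθ=0.27035; R = I + sinθ·[k]× + (1−cosθ)·[k]×²:
    [+0.90446 -0.14664 +0.40055]
    [-0.11159 +0.82501 +0.55400]
    [-0.41169 -0.54577 +0.72983]
t = (-0.1835, 0.0015, 1.4445) m
M0: Pc = R·M0+t = (-0.30280, +0.10780, +1.42928); u = 497.0·(-0.30280)/1.42928 + 312.7 = 207.4082, v = 414.6·(+0.10780)/1.42928 + 238.2 = 269.4711
M1: Pc = R·M1+t = (-0.09749, +0.08247, +1.33583); u = 497.0·(-0.09749)/1.33583 + 312.7 = 276.4296, v = 414.6·(+0.08247)/1.33583 + 238.2 = 263.7972
M2: Pc = R·M2+t = (-0.06420, -0.10480, +1.45972); u = 497.0·(-0.06420)/1.45972 + 312.7 = 290.8415, v = 414.6·(-0.10480)/1.45972 + 238.2 = 208.4330
M3: Pc = R·M3+t = (-0.26951, -0.07947, +1.55317); u = 497.0·(-0.26951)/1.55317 + 312.7 = 226.4584, v = 414.6·(-0.07947)/1.55317 + 238.2 = 216.9856

c0=(207.41, 269.47) c1=(276.43, 263.80) c2=(290.84, 208.43) c3=(226.46, 216.99)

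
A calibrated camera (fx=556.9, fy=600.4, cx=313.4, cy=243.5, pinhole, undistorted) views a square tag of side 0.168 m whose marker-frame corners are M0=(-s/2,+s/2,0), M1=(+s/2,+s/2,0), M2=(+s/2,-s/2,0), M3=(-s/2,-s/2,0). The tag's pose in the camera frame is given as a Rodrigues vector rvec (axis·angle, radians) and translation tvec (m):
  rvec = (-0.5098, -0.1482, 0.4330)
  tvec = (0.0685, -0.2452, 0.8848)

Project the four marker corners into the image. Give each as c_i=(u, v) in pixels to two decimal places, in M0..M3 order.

Intrinsics K: fx=556.9, fy=600.4, cx=313.4, cy=243.5
Marker side s = 0.168 m; corners in marker frame (Z=0):
  M0 = (-0.0840, +0.0840, 0)
  M1 = (+0.0840, +0.0840, 0)
  M2 = (+0.0840, -0.0840, 0)
  M3 = (-0.0840, -0.0840, 0)
rvec = (-0.5098, -0.1482, 0.4330), |rvec| = θ = 0.68509 rad = 39.253°
Rodrigues: sinθ=0.63274, 1−cosθ=0.22564; R = I + sinθ·[k]× + (1−cosθ)·[k]×²:
    [+0.89931 -0.36359 -0.24300]
    [+0.43624 +0.78492 +0.44000]
    [+0.03075 -0.50170 +0.86450]
t = (0.0685, -0.2452, 0.8848) m
M0: Pc = R·M0+t = (-0.03758, -0.21591, +0.84007); u = 556.9·(-0.03758)/0.84007 + 313.4 = 288.4852, v = 600.4·(-0.21591)/0.84007 + 243.5 = 89.1890
M1: Pc = R·M1+t = (+0.11350, -0.14262, +0.84524); u = 556.9·(+0.11350)/0.84524 + 313.4 = 388.1812, v = 600.4·(-0.14262)/0.84524 + 243.5 = 142.1907
M2: Pc = R·M2+t = (+0.17458, -0.27449, +0.92953); u = 556.9·(+0.17458)/0.92953 + 313.4 = 417.9970, v = 600.4·(-0.27449)/0.92953 + 243.5 = 66.2015
M3: Pc = R·M3+t = (+0.02350, -0.34778, +0.92436); u = 556.9·(+0.02350)/0.92436 + 313.4 = 327.5581, v = 600.4·(-0.34778)/0.92436 + 243.5 = 17.6079

c0=(288.49, 89.19) c1=(388.18, 142.19) c2=(418.00, 66.20) c3=(327.56, 17.61)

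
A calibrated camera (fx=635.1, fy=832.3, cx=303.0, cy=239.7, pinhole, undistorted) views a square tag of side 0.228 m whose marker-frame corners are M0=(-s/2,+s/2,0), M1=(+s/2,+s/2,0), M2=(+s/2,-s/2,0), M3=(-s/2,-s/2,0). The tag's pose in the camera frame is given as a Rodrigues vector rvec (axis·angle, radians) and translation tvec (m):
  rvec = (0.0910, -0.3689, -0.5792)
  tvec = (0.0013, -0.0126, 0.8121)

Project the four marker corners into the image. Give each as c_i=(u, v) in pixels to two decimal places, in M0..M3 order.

c0=(280.83, 391.33) c1=(411.51, 258.72) c2=(326.39, 68.06) c3=(180.25, 190.02)

Intrinsics K: fx=635.1, fy=832.3, cx=303.0, cy=239.7
Marker side s = 0.228 m; corners in marker frame (Z=0):
  M0 = (-0.1140, +0.1140, 0)
  M1 = (+0.1140, +0.1140, 0)
  M2 = (+0.1140, -0.1140, 0)
  M3 = (-0.1140, -0.1140, 0)
rvec = (0.0910, -0.3689, -0.5792), |rvec| = θ = 0.69271 rad = 39.689°
Rodrigues: sinθ=0.63862, 1−cosθ=0.23048; R = I + sinθ·[k]× + (1−cosθ)·[k]×²:
    [+0.77350 +0.51785 -0.36541]
    [-0.55010 +0.83489 +0.01873]
    [+0.31478 +0.18652 +0.93066]
t = (0.0013, -0.0126, 0.8121) m
M0: Pc = R·M0+t = (-0.02784, +0.14529, +0.79748); u = 635.1·(-0.02784)/0.79748 + 303.0 = 280.8258, v = 832.3·(+0.14529)/0.79748 + 239.7 = 391.3327
M1: Pc = R·M1+t = (+0.14851, +0.01987, +0.86925); u = 635.1·(+0.14851)/0.86925 + 303.0 = 411.5090, v = 832.3·(+0.01987)/0.86925 + 239.7 = 258.7210
M2: Pc = R·M2+t = (+0.03044, -0.17049, +0.82672); u = 635.1·(+0.03044)/0.82672 + 303.0 = 326.3872, v = 832.3·(-0.17049)/0.82672 + 239.7 = 68.0607
M3: Pc = R·M3+t = (-0.14591, -0.04507, +0.75495); u = 635.1·(-0.14591)/0.75495 + 303.0 = 180.2502, v = 832.3·(-0.04507)/0.75495 + 239.7 = 190.0174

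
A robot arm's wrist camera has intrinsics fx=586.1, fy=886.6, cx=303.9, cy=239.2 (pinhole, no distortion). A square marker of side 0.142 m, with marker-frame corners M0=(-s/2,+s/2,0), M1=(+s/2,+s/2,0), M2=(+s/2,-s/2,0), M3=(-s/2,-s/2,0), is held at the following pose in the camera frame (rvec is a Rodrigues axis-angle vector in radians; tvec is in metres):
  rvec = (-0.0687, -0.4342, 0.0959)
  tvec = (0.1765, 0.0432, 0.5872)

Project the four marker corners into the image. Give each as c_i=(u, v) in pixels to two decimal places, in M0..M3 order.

Intrinsics K: fx=586.1, fy=886.6, cx=303.9, cy=239.2
Marker side s = 0.142 m; corners in marker frame (Z=0):
  M0 = (-0.0710, +0.0710, 0)
  M1 = (+0.0710, +0.0710, 0)
  M2 = (+0.0710, -0.0710, 0)
  M3 = (-0.0710, -0.0710, 0)
rvec = (-0.0687, -0.4342, 0.0959), |rvec| = θ = 0.44994 rad = 25.780°
Rodrigues: sinθ=0.43491, 1−cosθ=0.09953; R = I + sinθ·[k]× + (1−cosθ)·[k]×²:
    [+0.90279 -0.07803 -0.42294]
    [+0.10736 +0.99316 +0.04593]
    [+0.41646 -0.08688 +0.90499]
t = (0.1765, 0.0432, 0.5872) m
M0: Pc = R·M0+t = (+0.10686, +0.10609, +0.55146); u = 586.1·(+0.10686)/0.55146 + 303.9 = 417.4732, v = 886.6·(+0.10609)/0.55146 + 239.2 = 409.7658
M1: Pc = R·M1+t = (+0.23506, +0.12134, +0.61060); u = 586.1·(+0.23506)/0.61060 + 303.9 = 529.5264, v = 886.6·(+0.12134)/0.61060 + 239.2 = 415.3829
M2: Pc = R·M2+t = (+0.24614, -0.01969, +0.62294); u = 586.1·(+0.24614)/0.62294 + 303.9 = 535.4834, v = 886.6·(-0.01969)/0.62294 + 239.2 = 211.1738
M3: Pc = R·M3+t = (+0.11794, -0.03494, +0.56380); u = 586.1·(+0.11794)/0.56380 + 303.9 = 426.5070, v = 886.6·(-0.03494)/0.56380 + 239.2 = 184.2601

c0=(417.47, 409.77) c1=(529.53, 415.38) c2=(535.48, 211.17) c3=(426.51, 184.26)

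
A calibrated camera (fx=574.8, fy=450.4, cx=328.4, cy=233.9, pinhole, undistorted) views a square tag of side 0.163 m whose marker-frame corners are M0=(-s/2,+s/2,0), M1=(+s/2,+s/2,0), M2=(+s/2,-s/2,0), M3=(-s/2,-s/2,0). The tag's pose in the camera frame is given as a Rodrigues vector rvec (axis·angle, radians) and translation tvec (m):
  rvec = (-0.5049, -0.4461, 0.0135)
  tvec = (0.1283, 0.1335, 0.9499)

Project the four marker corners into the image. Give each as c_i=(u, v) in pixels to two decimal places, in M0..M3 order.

Intrinsics K: fx=574.8, fy=450.4, cx=328.4, cy=233.9
Marker side s = 0.163 m; corners in marker frame (Z=0):
  M0 = (-0.0815, +0.0815, 0)
  M1 = (+0.0815, +0.0815, 0)
  M2 = (+0.0815, -0.0815, 0)
  M3 = (-0.0815, -0.0815, 0)
rvec = (-0.5049, -0.4461, 0.0135), |rvec| = θ = 0.67388 rad = 38.610°
Rodrigues: sinθ=0.62402, 1−cosθ=0.21859; R = I + sinθ·[k]× + (1−cosθ)·[k]×²:
    [+0.90412 +0.09592 -0.41638]
    [+0.12092 +0.87720 +0.46465]
    [+0.40981 -0.47044 +0.78150]
t = (0.1283, 0.1335, 0.9499) m
M0: Pc = R·M0+t = (+0.06243, +0.19514, +0.87816); u = 574.8·(+0.06243)/0.87816 + 328.4 = 369.2648, v = 450.4·(+0.19514)/0.87816 + 233.9 = 333.9840
M1: Pc = R·M1+t = (+0.20980, +0.21485, +0.94496); u = 574.8·(+0.20980)/0.94496 + 328.4 = 456.0191, v = 450.4·(+0.21485)/0.94496 + 233.9 = 336.3035
M2: Pc = R·M2+t = (+0.19417, +0.07186, +1.02164); u = 574.8·(+0.19417)/1.02164 + 328.4 = 437.6438, v = 450.4·(+0.07186)/1.02164 + 233.9 = 265.5816
M3: Pc = R·M3+t = (+0.04680, +0.05215, +0.95484); u = 574.8·(+0.04680)/0.95484 + 328.4 = 356.5710, v = 450.4·(+0.05215)/0.95484 + 233.9 = 258.5006

c0=(369.26, 333.98) c1=(456.02, 336.30) c2=(437.64, 265.58) c3=(356.57, 258.50)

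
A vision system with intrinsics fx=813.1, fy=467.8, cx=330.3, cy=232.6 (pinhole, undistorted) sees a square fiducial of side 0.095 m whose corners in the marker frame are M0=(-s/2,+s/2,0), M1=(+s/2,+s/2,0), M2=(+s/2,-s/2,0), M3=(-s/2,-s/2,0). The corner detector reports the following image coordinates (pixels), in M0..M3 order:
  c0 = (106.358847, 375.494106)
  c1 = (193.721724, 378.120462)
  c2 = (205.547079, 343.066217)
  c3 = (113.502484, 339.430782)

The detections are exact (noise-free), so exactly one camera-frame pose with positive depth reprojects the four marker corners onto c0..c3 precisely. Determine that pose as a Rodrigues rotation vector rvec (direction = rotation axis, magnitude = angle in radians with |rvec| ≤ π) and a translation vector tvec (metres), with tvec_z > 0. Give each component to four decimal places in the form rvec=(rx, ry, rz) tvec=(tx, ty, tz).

Intrinsics K: fx=813.1, fy=467.8, cx=330.3, cy=232.6
Marker side s = 0.095 m; corners in marker frame (Z=0):
  M0 = (-0.0475, +0.0475, 0)
  M1 = (+0.0475, +0.0475, 0)
  M2 = (+0.0475, -0.0475, 0)
  M3 = (-0.0475, -0.0475, 0)
Detected image corners:
  c0 = (106.358847, 375.494106) px
  c1 = (193.721724, 378.120462) px
  c2 = (205.547079, 343.066217) px
  c3 = (113.502484, 339.430782) px
Planar DLT: solve 8×8 A·h = b for H (H[2,2]=1):
  H  [+981.96724 -11.03387 +155.18130]
  H  [+121.86216 +580.89782 +359.53244]
  H  [+0.24803 +0.57560 +1.00000]
B = K⁻¹H; ‖b₁‖=1.142639, ‖b₂‖=1.142639; λ = 2/(‖b₁‖+‖b₂‖) = 0.875167, sign → tz>0 ⇒ λ=+0.875167
r₁ = λ·B[:,0] = (+0.96875,+0.12005,+0.21707); r₂ = λ·B[:,1] = (-0.21651,+0.83628,+0.50375)
r₃ = r₁×r₂ = (-0.12106,-0.53500,+0.83613); SVD([r₁ r₂ r₃]) → R = UVᵀ:
  R  [+0.96875 -0.21651 -0.12106]
  R  [+0.12005 +0.83628 -0.53500]
  R  [+0.21707 +0.50375 +0.83613]
t = (-0.18849, +0.23747, +0.87517) m
tr R = 2.641157; θ = arccos((tr R − 1)/2) = 0.608374 rad = 34.857°
axis k = ((R−Rᵀ)₃₂, (R−Rᵀ)₁₃, (R−Rᵀ)₂₁) / (2 sinθ) = (+0.908739, -0.295805, +0.294436)
rvec = θ·k = (+0.552853, -0.179960, +0.179127)

rvec=(0.5529, -0.1800, 0.1791) tvec=(-0.1885, 0.2375, 0.8752)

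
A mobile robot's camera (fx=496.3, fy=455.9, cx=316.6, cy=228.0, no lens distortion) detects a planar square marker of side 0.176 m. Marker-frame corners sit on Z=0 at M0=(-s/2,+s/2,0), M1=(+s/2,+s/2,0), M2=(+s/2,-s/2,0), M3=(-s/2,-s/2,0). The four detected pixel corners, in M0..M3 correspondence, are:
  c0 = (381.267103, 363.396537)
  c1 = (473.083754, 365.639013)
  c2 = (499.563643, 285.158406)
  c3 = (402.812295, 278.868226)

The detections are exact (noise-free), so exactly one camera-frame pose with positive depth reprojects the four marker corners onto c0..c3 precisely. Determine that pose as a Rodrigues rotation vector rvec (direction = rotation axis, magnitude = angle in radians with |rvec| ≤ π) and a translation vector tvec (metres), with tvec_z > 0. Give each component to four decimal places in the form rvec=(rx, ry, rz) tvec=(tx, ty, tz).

rvec=(0.3312, -0.2058, 0.1278) tvec=(0.2111, 0.1801, 0.8498)

Intrinsics K: fx=496.3, fy=455.9, cx=316.6, cy=228.0
Marker side s = 0.176 m; corners in marker frame (Z=0):
  M0 = (-0.0880, +0.0880, 0)
  M1 = (+0.0880, +0.0880, 0)
  M2 = (+0.0880, -0.0880, 0)
  M3 = (-0.0880, -0.0880, 0)
Detected image corners:
  c0 = (381.267103, 363.396537) px
  c1 = (473.083754, 365.639013) px
  c2 = (499.563643, 285.158406) px
  c3 = (402.812295, 278.868226) px
Planar DLT: solve 8×8 A·h = b for H (H[2,2]=1):
  H  [+649.42190 +22.92381 +439.87596]
  H  [+107.90591 +586.04643 +324.63422]
  H  [+0.25995 +0.36358 +1.00000]
B = K⁻¹H; ‖b₁‖=1.176740, ‖b₂‖=1.176740; λ = 2/(‖b₁‖+‖b₂‖) = 0.849806, sign → tz>0 ⇒ λ=+0.849806
r₁ = λ·B[:,0] = (+0.97107,+0.09066,+0.22091); r₂ = λ·B[:,1] = (-0.15785,+0.93788,+0.30898)
r₃ = r₁×r₂ = (-0.17917,-0.33491,+0.92506); SVD([r₁ r₂ r₃]) → R = UVᵀ:
  R  [+0.97107 -0.15785 -0.17917]
  R  [+0.09066 +0.93788 -0.33491]
  R  [+0.22091 +0.30898 +0.92506]
t = (+0.21108, +0.18013, +0.84981) m
tr R = 2.834010; θ = arccos((tr R − 1)/2) = 0.410291 rad = 23.508°
axis k = ((R−Rᵀ)₃₂, (R−Rᵀ)₁₃, (R−Rᵀ)₂₁) / (2 sinθ) = (+0.807122, -0.501511, +0.311513)
rvec = θ·k = (+0.331155, -0.205765, +0.127811)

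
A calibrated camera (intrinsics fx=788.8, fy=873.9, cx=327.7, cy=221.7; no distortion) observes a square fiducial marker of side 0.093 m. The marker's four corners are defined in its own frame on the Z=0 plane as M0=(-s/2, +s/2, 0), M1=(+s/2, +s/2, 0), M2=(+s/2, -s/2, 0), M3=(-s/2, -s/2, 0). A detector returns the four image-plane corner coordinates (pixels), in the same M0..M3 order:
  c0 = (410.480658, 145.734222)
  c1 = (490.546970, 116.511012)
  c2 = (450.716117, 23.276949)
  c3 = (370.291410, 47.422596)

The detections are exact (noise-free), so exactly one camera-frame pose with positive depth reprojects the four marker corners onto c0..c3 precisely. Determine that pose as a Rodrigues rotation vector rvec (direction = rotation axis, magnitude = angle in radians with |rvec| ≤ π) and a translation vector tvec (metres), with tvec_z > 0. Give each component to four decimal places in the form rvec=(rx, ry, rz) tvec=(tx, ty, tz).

Intrinsics K: fx=788.8, fy=873.9, cx=327.7, cy=221.7
Marker side s = 0.093 m; corners in marker frame (Z=0):
  M0 = (-0.0465, +0.0465, 0)
  M1 = (+0.0465, +0.0465, 0)
  M2 = (+0.0465, -0.0465, 0)
  M3 = (-0.0465, -0.0465, 0)
Detected image corners:
  c0 = (410.480658, 145.734222) px
  c1 = (490.546970, 116.511012) px
  c2 = (450.716117, 23.276949) px
  c3 = (370.291410, 47.422596) px
Planar DLT: solve 8×8 A·h = b for H (H[2,2]=1):
  H  [+1083.41726 +340.88233 +431.27164]
  H  [-244.02531 +1011.90208 +82.45655]
  H  [+0.51229 -0.20740 +1.00000]
B = K⁻¹H; ‖b₁‖=1.333060, ‖b₂‖=1.333060; λ = 2/(‖b₁‖+‖b₂‖) = 0.750154, sign → tz>0 ⇒ λ=+0.750154
r₁ = λ·B[:,0] = (+0.87069,-0.30696,+0.38429); r₂ = λ·B[:,1] = (+0.38882,+0.90808,-0.15558)
r₃ = r₁×r₂ = (-0.30121,+0.28488,+0.91001); SVD([r₁ r₂ r₃]) → R = UVᵀ:
  R  [+0.87069 +0.38882 -0.30121]
  R  [-0.30696 +0.90808 +0.28488]
  R  [+0.38429 -0.15558 +0.91001]
t = (+0.09850, -0.11953, +0.75015) m
tr R = 2.688776; θ = arccos((tr R − 1)/2) = 0.565374 rad = 32.394°
axis k = ((R−Rᵀ)₃₂, (R−Rᵀ)₁₃, (R−Rᵀ)₂₁) / (2 sinθ) = (-0.411086, -0.639785, -0.649372)
rvec = θ·k = (-0.232417, -0.361718, -0.367138)

rvec=(-0.2324, -0.3617, -0.3671) tvec=(0.0985, -0.1195, 0.7502)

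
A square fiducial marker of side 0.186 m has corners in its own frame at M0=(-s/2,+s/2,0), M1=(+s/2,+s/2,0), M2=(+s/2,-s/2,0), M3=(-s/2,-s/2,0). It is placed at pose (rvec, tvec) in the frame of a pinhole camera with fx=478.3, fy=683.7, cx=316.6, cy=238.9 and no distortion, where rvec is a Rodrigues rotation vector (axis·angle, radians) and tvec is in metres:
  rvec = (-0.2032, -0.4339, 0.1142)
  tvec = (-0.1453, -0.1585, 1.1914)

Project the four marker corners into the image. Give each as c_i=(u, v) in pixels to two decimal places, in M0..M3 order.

c0=(217.29, 189.32) c1=(289.83, 208.49) c2=(295.43, 110.42) c3=(225.78, 85.61)

Intrinsics K: fx=478.3, fy=683.7, cx=316.6, cy=238.9
Marker side s = 0.186 m; corners in marker frame (Z=0):
  M0 = (-0.0930, +0.0930, 0)
  M1 = (+0.0930, +0.0930, 0)
  M2 = (+0.0930, -0.0930, 0)
  M3 = (-0.0930, -0.0930, 0)
rvec = (-0.2032, -0.4339, 0.1142), |rvec| = θ = 0.49255 rad = 28.221°
Rodrigues: sinθ=0.47287, 1−cosθ=0.11887; R = I + sinθ·[k]× + (1−cosθ)·[k]×²:
    [+0.90136 -0.06644 -0.42794]
    [+0.15284 +0.97338 +0.17080]
    [+0.40520 -0.21936 +0.88752]
t = (-0.1453, -0.1585, 1.1914) m
M0: Pc = R·M0+t = (-0.23531, -0.08219, +1.13332); u = 478.3·(-0.23531)/1.13332 + 316.6 = 217.2926, v = 683.7·(-0.08219)/1.13332 + 238.9 = 189.3171
M1: Pc = R·M1+t = (-0.06765, -0.05376, +1.20868); u = 478.3·(-0.06765)/1.20868 + 316.6 = 289.8288, v = 683.7·(-0.05376)/1.20868 + 238.9 = 208.4893
M2: Pc = R·M2+t = (-0.05529, -0.23481, +1.24948); u = 478.3·(-0.05529)/1.24948 + 316.6 = 295.4334, v = 683.7·(-0.23481)/1.24948 + 238.9 = 110.4151
M3: Pc = R·M3+t = (-0.22295, -0.26324, +1.17412); u = 478.3·(-0.22295)/1.17412 + 316.6 = 225.7777, v = 683.7·(-0.26324)/1.17412 + 238.9 = 85.6138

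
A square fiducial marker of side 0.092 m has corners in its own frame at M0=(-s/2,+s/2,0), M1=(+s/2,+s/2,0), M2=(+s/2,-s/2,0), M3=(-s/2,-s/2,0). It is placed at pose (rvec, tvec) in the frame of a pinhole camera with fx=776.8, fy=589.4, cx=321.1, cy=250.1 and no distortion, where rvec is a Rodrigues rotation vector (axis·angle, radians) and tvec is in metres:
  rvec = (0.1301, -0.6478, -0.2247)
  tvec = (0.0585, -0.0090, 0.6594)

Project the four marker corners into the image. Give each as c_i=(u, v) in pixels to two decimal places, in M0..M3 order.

Intrinsics K: fx=776.8, fy=589.4, cx=321.1, cy=250.1
Marker side s = 0.092 m; corners in marker frame (Z=0):
  M0 = (-0.0460, +0.0460, 0)
  M1 = (+0.0460, +0.0460, 0)
  M2 = (+0.0460, -0.0460, 0)
  M3 = (-0.0460, -0.0460, 0)
rvec = (0.1301, -0.6478, -0.2247), |rvec| = θ = 0.69790 rad = 39.987°
Rodrigues: sinθ=0.64261, 1−cosθ=0.23381; R = I + sinθ·[k]× + (1−cosθ)·[k]×²:
    [+0.77432 +0.16644 -0.61051]
    [-0.24736 +0.96764 -0.04992]
    [+0.58245 +0.18967 +0.79043]
t = (0.0585, -0.0090, 0.6594) m
M0: Pc = R·M0+t = (+0.03054, +0.04689, +0.64133); u = 776.8·(+0.03054)/0.64133 + 321.1 = 358.0880, v = 589.4·(+0.04689)/0.64133 + 250.1 = 293.1928
M1: Pc = R·M1+t = (+0.10178, +0.02413, +0.69492); u = 776.8·(+0.10178)/0.69492 + 321.1 = 434.8673, v = 589.4·(+0.02413)/0.69492 + 250.1 = 270.5686
M2: Pc = R·M2+t = (+0.08646, -0.06489, +0.67747); u = 776.8·(+0.08646)/0.67747 + 321.1 = 420.2397, v = 589.4·(-0.06489)/0.67747 + 250.1 = 193.6457
M3: Pc = R·M3+t = (+0.01522, -0.04213, +0.62388); u = 776.8·(+0.01522)/0.62388 + 321.1 = 340.0567, v = 589.4·(-0.04213)/0.62388 + 250.1 = 210.2957

c0=(358.09, 293.19) c1=(434.87, 270.57) c2=(420.24, 193.65) c3=(340.06, 210.30)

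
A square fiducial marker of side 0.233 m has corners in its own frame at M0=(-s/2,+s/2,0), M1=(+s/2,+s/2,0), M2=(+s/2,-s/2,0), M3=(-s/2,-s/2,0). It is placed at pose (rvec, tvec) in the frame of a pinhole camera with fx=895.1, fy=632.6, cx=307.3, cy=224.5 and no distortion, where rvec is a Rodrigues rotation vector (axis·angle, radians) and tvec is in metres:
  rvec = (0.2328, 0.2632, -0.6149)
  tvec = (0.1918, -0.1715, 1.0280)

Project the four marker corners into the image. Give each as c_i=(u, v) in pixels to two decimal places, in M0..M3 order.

c0=(447.78, 214.68) c1=(620.43, 135.66) c2=(503.65, 13.05) c3=(333.83, 102.91)

Intrinsics K: fx=895.1, fy=632.6, cx=307.3, cy=224.5
Marker side s = 0.233 m; corners in marker frame (Z=0):
  M0 = (-0.1165, +0.1165, 0)
  M1 = (+0.1165, +0.1165, 0)
  M2 = (+0.1165, -0.1165, 0)
  M3 = (-0.1165, -0.1165, 0)
rvec = (0.2328, 0.2632, -0.6149), |rvec| = θ = 0.70822 rad = 40.578°
Rodrigues: sinθ=0.65048, 1−cosθ=0.24048; R = I + sinθ·[k]× + (1−cosθ)·[k]×²:
    [+0.78551 +0.59415 +0.17311]
    [-0.53539 +0.79274 -0.29142]
    [-0.31038 +0.13623 +0.94080]
t = (0.1918, -0.1715, 1.0280) m
M0: Pc = R·M0+t = (+0.16951, -0.01677, +1.08003); u = 895.1·(+0.16951)/1.08003 + 307.3 = 447.7828, v = 632.6·(-0.01677)/1.08003 + 224.5 = 214.6757
M1: Pc = R·M1+t = (+0.35253, -0.14152, +1.00771); u = 895.1·(+0.35253)/1.00771 + 307.3 = 620.4346, v = 632.6·(-0.14152)/1.00771 + 224.5 = 135.6598
M2: Pc = R·M2+t = (+0.21409, -0.32623, +0.97597); u = 895.1·(+0.21409)/0.97597 + 307.3 = 503.6531, v = 632.6·(-0.32623)/0.97597 + 224.5 = 13.0477
M3: Pc = R·M3+t = (+0.03107, -0.20148, +1.04829); u = 895.1·(+0.03107)/1.04829 + 307.3 = 333.8299, v = 632.6·(-0.20148)/1.04829 + 224.5 = 102.9147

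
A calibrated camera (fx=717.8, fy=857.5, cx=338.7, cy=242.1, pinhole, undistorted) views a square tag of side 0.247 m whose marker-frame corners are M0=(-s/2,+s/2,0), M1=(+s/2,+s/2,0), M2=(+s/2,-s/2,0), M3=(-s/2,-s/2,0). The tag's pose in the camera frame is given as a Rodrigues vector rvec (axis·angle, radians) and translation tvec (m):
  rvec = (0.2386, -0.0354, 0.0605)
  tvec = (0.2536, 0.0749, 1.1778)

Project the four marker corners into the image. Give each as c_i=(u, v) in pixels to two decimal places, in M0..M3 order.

c0=(411.87, 376.12) c1=(557.16, 384.70) c2=(578.00, 213.86) c3=(425.52, 203.29)

Intrinsics K: fx=717.8, fy=857.5, cx=338.7, cy=242.1
Marker side s = 0.247 m; corners in marker frame (Z=0):
  M0 = (-0.1235, +0.1235, 0)
  M1 = (+0.1235, +0.1235, 0)
  M2 = (+0.1235, -0.1235, 0)
  M3 = (-0.1235, -0.1235, 0)
rvec = (0.2386, -0.0354, 0.0605), |rvec| = θ = 0.24868 rad = 14.249°
Rodrigues: sinθ=0.24613, 1−cosθ=0.03076; R = I + sinθ·[k]× + (1−cosθ)·[k]×²:
    [+0.99756 -0.06408 -0.02786]
    [+0.05568 +0.96986 -0.23721]
    [+0.04222 +0.23508 +0.97106]
t = (0.2536, 0.0749, 1.1778) m
M0: Pc = R·M0+t = (+0.12249, +0.18780, +1.20162); u = 717.8·(+0.12249)/1.20162 + 338.7 = 411.8695, v = 857.5·(+0.18780)/1.20162 + 242.1 = 376.1192
M1: Pc = R·M1+t = (+0.36888, +0.20155, +1.21205); u = 717.8·(+0.36888)/1.21205 + 338.7 = 557.1612, v = 857.5·(+0.20155)/1.21205 + 242.1 = 384.6956
M2: Pc = R·M2+t = (+0.38471, -0.03800, +1.15398); u = 717.8·(+0.38471)/1.15398 + 338.7 = 577.9988, v = 857.5·(-0.03800)/1.15398 + 242.1 = 213.8617
M3: Pc = R·M3+t = (+0.13832, -0.05175, +1.14355); u = 717.8·(+0.13832)/1.14355 + 338.7 = 425.5197, v = 857.5·(-0.05175)/1.14355 + 242.1 = 203.2921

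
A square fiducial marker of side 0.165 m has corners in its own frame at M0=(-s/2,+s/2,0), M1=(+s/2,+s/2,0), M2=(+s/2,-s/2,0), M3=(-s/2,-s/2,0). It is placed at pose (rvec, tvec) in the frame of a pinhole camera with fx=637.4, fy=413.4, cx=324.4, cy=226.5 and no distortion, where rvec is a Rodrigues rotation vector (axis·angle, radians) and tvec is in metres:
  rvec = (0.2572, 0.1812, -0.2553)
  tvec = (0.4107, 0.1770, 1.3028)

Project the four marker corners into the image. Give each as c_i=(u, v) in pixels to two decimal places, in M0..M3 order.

c0=(493.22, 310.72) c1=(574.41, 301.16) c2=(559.28, 253.01) c3=(476.15, 264.13)

Intrinsics K: fx=637.4, fy=413.4, cx=324.4, cy=226.5
Marker side s = 0.165 m; corners in marker frame (Z=0):
  M0 = (-0.0825, +0.0825, 0)
  M1 = (+0.0825, +0.0825, 0)
  M2 = (+0.0825, -0.0825, 0)
  M3 = (-0.0825, -0.0825, 0)
rvec = (0.2572, 0.1812, -0.2553), |rvec| = θ = 0.40517 rad = 23.215°
Rodrigues: sinθ=0.39418, 1−cosθ=0.08096; R = I + sinθ·[k]× + (1−cosθ)·[k]×²:
    [+0.95166 +0.27136 +0.14390]
    [-0.22539 +0.93523 -0.27304]
    [-0.20867 +0.22740 +0.95118]
t = (0.4107, 0.1770, 1.3028) m
M0: Pc = R·M0+t = (+0.35457, +0.27275, +1.33878); u = 637.4·(+0.35457)/1.33878 + 324.4 = 493.2154, v = 413.4·(+0.27275)/1.33878 + 226.5 = 310.7226
M1: Pc = R·M1+t = (+0.51160, +0.23556, +1.30435); u = 637.4·(+0.51160)/1.30435 + 324.4 = 574.4052, v = 413.4·(+0.23556)/1.30435 + 226.5 = 301.1591
M2: Pc = R·M2+t = (+0.46683, +0.08125, +1.26682); u = 637.4·(+0.46683)/1.26682 + 324.4 = 559.2821, v = 413.4·(+0.08125)/1.26682 + 226.5 = 253.0139
M3: Pc = R·M3+t = (+0.30980, +0.11844, +1.30125); u = 637.4·(+0.30980)/1.30125 + 324.4 = 476.1514, v = 413.4·(+0.11844)/1.30125 + 226.5 = 264.1270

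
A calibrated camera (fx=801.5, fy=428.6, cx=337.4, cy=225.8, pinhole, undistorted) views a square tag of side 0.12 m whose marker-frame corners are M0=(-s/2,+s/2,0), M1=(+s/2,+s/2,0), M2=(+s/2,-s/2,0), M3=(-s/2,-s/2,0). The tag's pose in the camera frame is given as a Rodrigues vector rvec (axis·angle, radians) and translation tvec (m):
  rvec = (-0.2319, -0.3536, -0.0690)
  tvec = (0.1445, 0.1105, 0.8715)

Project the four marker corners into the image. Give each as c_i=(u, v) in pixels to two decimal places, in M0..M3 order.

Intrinsics K: fx=801.5, fy=428.6, cx=337.4, cy=225.8
Marker side s = 0.12 m; corners in marker frame (Z=0):
  M0 = (-0.0600, +0.0600, 0)
  M1 = (+0.0600, +0.0600, 0)
  M2 = (+0.0600, -0.0600, 0)
  M3 = (-0.0600, -0.0600, 0)
rvec = (-0.2319, -0.3536, -0.0690), |rvec| = θ = 0.42845 rad = 24.549°
Rodrigues: sinθ=0.41546, 1−cosθ=0.09039; R = I + sinθ·[k]× + (1−cosθ)·[k]×²:
    [+0.93609 +0.10728 -0.33500]
    [-0.02653 +0.97118 +0.23688]
    [+0.35076 -0.21286 +0.91195]
t = (0.1445, 0.1105, 0.8715) m
M0: Pc = R·M0+t = (+0.09477, +0.17036, +0.83768); u = 801.5·(+0.09477)/0.83768 + 337.4 = 428.0781, v = 428.6·(+0.17036)/0.83768 + 225.8 = 312.9658
M1: Pc = R·M1+t = (+0.20710, +0.16718, +0.87977); u = 801.5·(+0.20710)/0.87977 + 337.4 = 526.0764, v = 428.6·(+0.16718)/0.87977 + 225.8 = 307.2445
M2: Pc = R·M2+t = (+0.19423, +0.05064, +0.90532); u = 801.5·(+0.19423)/0.90532 + 337.4 = 509.3552, v = 428.6·(+0.05064)/0.90532 + 225.8 = 249.7731
M3: Pc = R·M3+t = (+0.08190, +0.05382, +0.86323); u = 801.5·(+0.08190)/0.86323 + 337.4 = 413.4414, v = 428.6·(+0.05382)/0.86323 + 225.8 = 252.5228

c0=(428.08, 312.97) c1=(526.08, 307.24) c2=(509.36, 249.77) c3=(413.44, 252.52)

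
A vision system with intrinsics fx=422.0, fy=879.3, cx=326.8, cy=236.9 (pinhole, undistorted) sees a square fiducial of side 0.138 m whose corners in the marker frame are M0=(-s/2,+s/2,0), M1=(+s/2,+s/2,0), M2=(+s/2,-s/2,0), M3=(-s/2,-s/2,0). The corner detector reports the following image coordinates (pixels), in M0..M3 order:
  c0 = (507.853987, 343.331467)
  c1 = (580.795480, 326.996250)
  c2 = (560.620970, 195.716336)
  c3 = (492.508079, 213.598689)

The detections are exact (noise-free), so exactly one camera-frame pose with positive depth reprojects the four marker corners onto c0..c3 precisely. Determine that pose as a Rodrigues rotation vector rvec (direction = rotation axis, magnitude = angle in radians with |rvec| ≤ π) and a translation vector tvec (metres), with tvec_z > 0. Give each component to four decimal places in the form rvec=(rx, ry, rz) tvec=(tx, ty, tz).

rvec=(-0.4028, 0.1511, -0.1002) tvec=(0.4263, 0.0305, 0.8649)

Intrinsics K: fx=422.0, fy=879.3, cx=326.8, cy=236.9
Marker side s = 0.138 m; corners in marker frame (Z=0):
  M0 = (-0.0690, +0.0690, 0)
  M1 = (+0.0690, +0.0690, 0)
  M2 = (+0.0690, -0.0690, 0)
  M3 = (-0.0690, -0.0690, 0)
Detected image corners:
  c0 = (507.853987, 343.331467) px
  c1 = (580.795480, 326.996250) px
  c2 = (560.620970, 195.716336) px
  c3 = (492.508079, 213.598689) px
Planar DLT: solve 8×8 A·h = b for H (H[2,2]=1):
  H  [+432.27297 -117.42115 +534.80765]
  H  [-163.59371 +821.66551 +267.92885]
  H  [-0.14612 -0.45932 +1.00000]
B = K⁻¹H; ‖b₁‖=1.156189, ‖b₂‖=1.156189; λ = 2/(‖b₁‖+‖b₂‖) = 0.864911, sign → tz>0 ⇒ λ=+0.864911
r₁ = λ·B[:,0] = (+0.98384,-0.12687,-0.12638); r₂ = λ·B[:,1] = (+0.06699,+0.91525,-0.39727)
r₃ = r₁×r₂ = (+0.16607,+0.38239,+0.90896); SVD([r₁ r₂ r₃]) → R = UVᵀ:
  R  [+0.98384 +0.06699 +0.16607]
  R  [-0.12687 +0.91525 +0.38239]
  R  [-0.12638 -0.39727 +0.90896]
t = (+0.42632, +0.03052, +0.86491) m
tr R = 2.808044; θ = arccos((tr R − 1)/2) = 0.441710 rad = 25.308°
axis k = ((R−Rᵀ)₃₂, (R−Rᵀ)₁₃, (R−Rᵀ)₂₁) / (2 sinθ) = (-0.911912, +0.342060, -0.226742)
rvec = θ·k = (-0.402800, +0.151091, -0.100154)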